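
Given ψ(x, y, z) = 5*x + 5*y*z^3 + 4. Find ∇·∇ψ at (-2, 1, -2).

∂²ψ/∂x² = 0
∂²ψ/∂y² = 0
∂²ψ/∂z² = 30*y*z
∇²ψ = 30*y*z
At (-2, 1, -2): -60.

-60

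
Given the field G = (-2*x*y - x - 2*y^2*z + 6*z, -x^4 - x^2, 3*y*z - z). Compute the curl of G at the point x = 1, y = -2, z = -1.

(∇×G)₁ = ∂G₃/∂y − ∂G₂/∂z = 3*z
(∇×G)₂ = ∂G₁/∂z − ∂G₃/∂x = -2*y^2 + 6
(∇×G)₃ = ∂G₂/∂x − ∂G₁/∂y = -4*x^3 + 4*y*z
∇×G = (3*z, -2*y^2 + 6, -4*x^3 + 4*y*z)
At (1, -2, -1): (-3, -2, 4).

(-3, -2, 4)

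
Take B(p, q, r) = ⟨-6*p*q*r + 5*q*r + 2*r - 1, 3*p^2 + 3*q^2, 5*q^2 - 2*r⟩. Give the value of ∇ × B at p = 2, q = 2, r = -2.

(∇×B)₁ = ∂B₃/∂q − ∂B₂/∂r = 10*q
(∇×B)₂ = ∂B₁/∂r − ∂B₃/∂p = -6*p*q + 5*q + 2
(∇×B)₃ = ∂B₂/∂p − ∂B₁/∂q = 6*p*r + 6*p - 5*r
∇×B = (10*q, -6*p*q + 5*q + 2, 6*p*r + 6*p - 5*r)
At (2, 2, -2): (20, -12, -2).

(20, -12, -2)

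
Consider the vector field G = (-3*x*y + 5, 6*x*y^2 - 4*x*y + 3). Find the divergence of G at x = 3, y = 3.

87

∂G₁/∂x = -3*y
∂G₂/∂y = 12*x*y - 4*x
∇·G = 12*x*y - 4*x - 3*y
At (3, 3): 87.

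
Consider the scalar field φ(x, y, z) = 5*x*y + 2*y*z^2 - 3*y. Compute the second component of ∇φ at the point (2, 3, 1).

9

(∇φ)_2 = ∂φ/∂y = 5*x + 2*z^2 - 3
At (2, 3, 1): 9.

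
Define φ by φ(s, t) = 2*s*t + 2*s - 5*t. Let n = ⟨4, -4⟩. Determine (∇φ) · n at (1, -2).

∂φ/∂s = 2*t + 2
∂φ/∂t = 2*s - 5
∇φ at (1, -2) = (-2, -3)
∇φ · n = (-2)(4) + (-3)(-4) = 4

4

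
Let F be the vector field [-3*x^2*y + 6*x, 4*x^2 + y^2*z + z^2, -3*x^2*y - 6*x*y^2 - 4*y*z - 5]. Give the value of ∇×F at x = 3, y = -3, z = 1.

(∇×F)₁ = ∂F₃/∂y − ∂F₂/∂z = -3*x^2 - 12*x*y - y^2 - 6*z
(∇×F)₂ = ∂F₁/∂z − ∂F₃/∂x = 6*x*y + 6*y^2
(∇×F)₃ = ∂F₂/∂x − ∂F₁/∂y = 3*x^2 + 8*x
∇×F = (-3*x^2 - 12*x*y - y^2 - 6*z, 6*x*y + 6*y^2, 3*x^2 + 8*x)
At (3, -3, 1): (66, 0, 51).

(66, 0, 51)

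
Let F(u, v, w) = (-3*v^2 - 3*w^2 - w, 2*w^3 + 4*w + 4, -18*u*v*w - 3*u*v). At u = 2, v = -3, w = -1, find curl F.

(∇×F)₁ = ∂F₃/∂v − ∂F₂/∂w = -18*u*w - 3*u - 6*w^2 - 4
(∇×F)₂ = ∂F₁/∂w − ∂F₃/∂u = 18*v*w + 3*v - 6*w - 1
(∇×F)₃ = ∂F₂/∂u − ∂F₁/∂v = 6*v
∇×F = (-18*u*w - 3*u - 6*w^2 - 4, 18*v*w + 3*v - 6*w - 1, 6*v)
At (2, -3, -1): (20, 50, -18).

(20, 50, -18)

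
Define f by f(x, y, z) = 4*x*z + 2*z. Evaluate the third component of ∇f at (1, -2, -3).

6

(∇f)_3 = ∂f/∂z = 4*x + 2
At (1, -2, -3): 6.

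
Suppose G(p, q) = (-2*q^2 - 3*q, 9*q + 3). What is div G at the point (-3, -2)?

∂G₁/∂p = 0
∂G₂/∂q = 9
∇·G = 9
At (-3, -2): 9.

9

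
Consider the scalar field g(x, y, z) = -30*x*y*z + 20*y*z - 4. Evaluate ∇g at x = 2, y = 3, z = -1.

(90, 40, -120)

∂g/∂x = -30*y*z
∂g/∂y = -30*x*z + 20*z
∂g/∂z = -30*x*y + 20*y
∇g = (-30*y*z, -30*x*z + 20*z, -30*x*y + 20*y)
At (2, 3, -1): (90, 40, -120).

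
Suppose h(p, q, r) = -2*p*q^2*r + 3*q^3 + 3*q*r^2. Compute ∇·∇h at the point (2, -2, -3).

-24

∂²h/∂p² = 0
∂²h/∂q² = 2*(-2*p*r + 9*q)
∂²h/∂r² = 6*q
∇²h = -4*p*r + 24*q
At (2, -2, -3): -24.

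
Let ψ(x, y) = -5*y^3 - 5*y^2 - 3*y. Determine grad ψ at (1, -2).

∂ψ/∂x = 0
∂ψ/∂y = -15*y^2 - 10*y - 3
∇ψ = (0, -15*y^2 - 10*y - 3)
At (1, -2): (0, -43).

(0, -43)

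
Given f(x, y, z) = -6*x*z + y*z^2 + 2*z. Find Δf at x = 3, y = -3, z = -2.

-6

∂²f/∂x² = 0
∂²f/∂y² = 0
∂²f/∂z² = 2*y
∇²f = 2*y
At (3, -3, -2): -6.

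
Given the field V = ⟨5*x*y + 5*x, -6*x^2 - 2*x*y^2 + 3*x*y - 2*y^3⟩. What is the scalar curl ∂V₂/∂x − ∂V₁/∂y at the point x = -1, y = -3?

-10

∂V₂/∂x = -12*x - 2*y^2 + 3*y
∂V₁/∂y = 5*x
Scalar curl = -17*x - 2*y^2 + 3*y
At (-1, -3): -10.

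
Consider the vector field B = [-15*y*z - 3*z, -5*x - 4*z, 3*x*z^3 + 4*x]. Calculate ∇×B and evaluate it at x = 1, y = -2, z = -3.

(4, 104, -50)

(∇×B)₁ = ∂B₃/∂y − ∂B₂/∂z = 4
(∇×B)₂ = ∂B₁/∂z − ∂B₃/∂x = -15*y - 3*z^3 - 7
(∇×B)₃ = ∂B₂/∂x − ∂B₁/∂y = 15*z - 5
∇×B = (4, -15*y - 3*z^3 - 7, 15*z - 5)
At (1, -2, -3): (4, 104, -50).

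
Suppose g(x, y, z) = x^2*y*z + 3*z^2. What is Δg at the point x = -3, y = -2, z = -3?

∂²g/∂x² = 2*y*z
∂²g/∂y² = 0
∂²g/∂z² = 6
∇²g = 2*y*z + 6
At (-3, -2, -3): 18.

18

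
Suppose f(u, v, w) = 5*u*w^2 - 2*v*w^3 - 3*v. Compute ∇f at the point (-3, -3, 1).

(5, -5, -12)

∂f/∂u = 5*w^2
∂f/∂v = -2*w^3 - 3
∂f/∂w = 10*u*w - 6*v*w^2
∇f = (5*w^2, -2*w^3 - 3, 10*u*w - 6*v*w^2)
At (-3, -3, 1): (5, -5, -12).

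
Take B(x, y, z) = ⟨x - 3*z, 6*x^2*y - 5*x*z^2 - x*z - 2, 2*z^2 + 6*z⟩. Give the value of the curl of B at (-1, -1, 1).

(-11, -3, 6)

(∇×B)₁ = ∂B₃/∂y − ∂B₂/∂z = 10*x*z + x
(∇×B)₂ = ∂B₁/∂z − ∂B₃/∂x = -3
(∇×B)₃ = ∂B₂/∂x − ∂B₁/∂y = 12*x*y - 5*z^2 - z
∇×B = (10*x*z + x, -3, 12*x*y - 5*z^2 - z)
At (-1, -1, 1): (-11, -3, 6).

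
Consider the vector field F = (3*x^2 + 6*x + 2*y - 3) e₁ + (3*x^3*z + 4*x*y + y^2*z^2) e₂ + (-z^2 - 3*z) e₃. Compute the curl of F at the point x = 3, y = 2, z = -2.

(∇×F)₁ = ∂F₃/∂y − ∂F₂/∂z = -3*x^3 - 2*y^2*z
(∇×F)₂ = ∂F₁/∂z − ∂F₃/∂x = 0
(∇×F)₃ = ∂F₂/∂x − ∂F₁/∂y = 9*x^2*z + 4*y - 2
∇×F = (-3*x^3 - 2*y^2*z, 0, 9*x^2*z + 4*y - 2)
At (3, 2, -2): (-65, 0, -156).

(-65, 0, -156)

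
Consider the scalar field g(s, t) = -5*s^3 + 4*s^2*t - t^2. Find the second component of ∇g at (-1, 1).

(∇g)_2 = ∂g/∂t = 4*s^2 - 2*t
At (-1, 1): 2.

2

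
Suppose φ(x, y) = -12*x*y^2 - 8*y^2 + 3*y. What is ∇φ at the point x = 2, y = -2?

(-48, 131)

∂φ/∂x = -12*y^2
∂φ/∂y = -24*x*y - 16*y + 3
∇φ = (-12*y^2, -24*x*y - 16*y + 3)
At (2, -2): (-48, 131).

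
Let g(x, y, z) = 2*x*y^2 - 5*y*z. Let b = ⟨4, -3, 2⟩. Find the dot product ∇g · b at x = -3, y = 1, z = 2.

∂g/∂x = 2*y^2
∂g/∂y = 4*x*y - 5*z
∂g/∂z = -5*y
∇g at (-3, 1, 2) = (2, -22, -5)
∇g · b = (2)(4) + (-22)(-3) + (-5)(2) = 64

64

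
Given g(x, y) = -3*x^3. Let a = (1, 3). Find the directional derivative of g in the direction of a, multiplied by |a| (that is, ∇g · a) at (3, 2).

∂g/∂x = -9*x^2
∂g/∂y = 0
∇g at (3, 2) = (-81, 0)
∇g · a = (-81)(1) + (0)(3) = -81

-81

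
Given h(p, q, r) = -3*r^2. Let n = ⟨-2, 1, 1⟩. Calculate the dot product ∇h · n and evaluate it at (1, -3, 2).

∂h/∂p = 0
∂h/∂q = 0
∂h/∂r = -6*r
∇h at (1, -3, 2) = (0, 0, -12)
∇h · n = (0)(-2) + (0)(1) + (-12)(1) = -12

-12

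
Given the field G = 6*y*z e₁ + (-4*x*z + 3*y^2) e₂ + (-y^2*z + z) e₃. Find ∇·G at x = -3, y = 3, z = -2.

∂G₁/∂x = 0
∂G₂/∂y = 6*y
∂G₃/∂z = -y^2 + 1
∇·G = -y^2 + 6*y + 1
At (-3, 3, -2): 10.

10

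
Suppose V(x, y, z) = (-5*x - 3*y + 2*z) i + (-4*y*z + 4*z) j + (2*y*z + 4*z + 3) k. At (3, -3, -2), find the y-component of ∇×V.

(∇×V)_2 = ∂V₁/∂z − ∂V₃/∂x
= 2 − (0)
= 2
At (3, -3, -2): 2.

2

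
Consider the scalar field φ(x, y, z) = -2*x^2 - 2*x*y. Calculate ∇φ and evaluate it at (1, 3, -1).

∂φ/∂x = -4*x - 2*y
∂φ/∂y = -2*x
∂φ/∂z = 0
∇φ = (-4*x - 2*y, -2*x, 0)
At (1, 3, -1): (-10, -2, 0).

(-10, -2, 0)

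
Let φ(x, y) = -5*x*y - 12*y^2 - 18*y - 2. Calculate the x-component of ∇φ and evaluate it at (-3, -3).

15

(∇φ)_1 = ∂φ/∂x = -5*y
At (-3, -3): 15.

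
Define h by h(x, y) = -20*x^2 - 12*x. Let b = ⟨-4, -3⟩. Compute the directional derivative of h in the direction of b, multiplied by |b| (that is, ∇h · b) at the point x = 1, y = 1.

208

∂h/∂x = -40*x - 12
∂h/∂y = 0
∇h at (1, 1) = (-52, 0)
∇h · b = (-52)(-4) + (0)(-3) = 208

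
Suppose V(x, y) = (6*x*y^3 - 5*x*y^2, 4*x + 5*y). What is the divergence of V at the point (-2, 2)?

33

∂V₁/∂x = 6*y^3 - 5*y^2
∂V₂/∂y = 5
∇·V = 6*y^3 - 5*y^2 + 5
At (-2, 2): 33.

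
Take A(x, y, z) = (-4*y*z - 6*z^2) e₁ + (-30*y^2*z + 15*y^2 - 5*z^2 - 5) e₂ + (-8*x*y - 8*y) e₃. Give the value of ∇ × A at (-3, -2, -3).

(106, 28, -12)

(∇×A)₁ = ∂A₃/∂y − ∂A₂/∂z = -8*x + 30*y^2 + 10*z - 8
(∇×A)₂ = ∂A₁/∂z − ∂A₃/∂x = 4*y - 12*z
(∇×A)₃ = ∂A₂/∂x − ∂A₁/∂y = 4*z
∇×A = (-8*x + 30*y^2 + 10*z - 8, 4*y - 12*z, 4*z)
At (-3, -2, -3): (106, 28, -12).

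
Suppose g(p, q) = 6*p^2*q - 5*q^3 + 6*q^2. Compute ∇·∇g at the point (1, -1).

∂²g/∂p² = 12*q
∂²g/∂q² = 6*(-5*q + 2)
∇²g = -18*q + 12
At (1, -1): 30.

30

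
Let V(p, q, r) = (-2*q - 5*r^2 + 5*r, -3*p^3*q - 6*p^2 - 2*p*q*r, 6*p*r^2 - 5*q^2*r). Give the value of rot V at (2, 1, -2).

(∇×V)₁ = ∂V₃/∂q − ∂V₂/∂r = 2*p*q - 10*q*r
(∇×V)₂ = ∂V₁/∂r − ∂V₃/∂p = -6*r^2 - 10*r + 5
(∇×V)₃ = ∂V₂/∂p − ∂V₁/∂q = -9*p^2*q - 12*p - 2*q*r + 2
∇×V = (2*p*q - 10*q*r, -6*r^2 - 10*r + 5, -9*p^2*q - 12*p - 2*q*r + 2)
At (2, 1, -2): (24, 1, -54).

(24, 1, -54)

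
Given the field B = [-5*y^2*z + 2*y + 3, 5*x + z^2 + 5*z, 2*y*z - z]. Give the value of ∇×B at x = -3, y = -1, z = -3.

(∇×B)₁ = ∂B₃/∂y − ∂B₂/∂z = -5
(∇×B)₂ = ∂B₁/∂z − ∂B₃/∂x = -5*y^2
(∇×B)₃ = ∂B₂/∂x − ∂B₁/∂y = 10*y*z + 3
∇×B = (-5, -5*y^2, 10*y*z + 3)
At (-3, -1, -3): (-5, -5, 33).

(-5, -5, 33)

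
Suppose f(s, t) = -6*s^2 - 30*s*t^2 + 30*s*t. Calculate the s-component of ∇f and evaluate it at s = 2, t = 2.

(∇f)_1 = ∂f/∂s = -12*s - 30*t^2 + 30*t
At (2, 2): -84.

-84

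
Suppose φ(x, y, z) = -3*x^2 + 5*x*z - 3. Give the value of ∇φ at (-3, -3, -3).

(3, 0, -15)

∂φ/∂x = -6*x + 5*z
∂φ/∂y = 0
∂φ/∂z = 5*x
∇φ = (-6*x + 5*z, 0, 5*x)
At (-3, -3, -3): (3, 0, -15).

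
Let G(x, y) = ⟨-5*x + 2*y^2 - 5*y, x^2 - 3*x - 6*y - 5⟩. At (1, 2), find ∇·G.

∂G₁/∂x = -5
∂G₂/∂y = -6
∇·G = -11
At (1, 2): -11.

-11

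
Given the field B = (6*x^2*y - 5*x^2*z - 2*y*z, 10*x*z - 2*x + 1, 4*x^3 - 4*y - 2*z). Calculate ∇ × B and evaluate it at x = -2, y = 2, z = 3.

(∇×B)₁ = ∂B₃/∂y − ∂B₂/∂z = -10*x - 4
(∇×B)₂ = ∂B₁/∂z − ∂B₃/∂x = -17*x^2 - 2*y
(∇×B)₃ = ∂B₂/∂x − ∂B₁/∂y = -6*x^2 + 12*z - 2
∇×B = (-10*x - 4, -17*x^2 - 2*y, -6*x^2 + 12*z - 2)
At (-2, 2, 3): (16, -72, 10).

(16, -72, 10)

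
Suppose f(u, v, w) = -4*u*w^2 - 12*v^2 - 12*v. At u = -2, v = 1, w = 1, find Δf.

-8

∂²f/∂u² = 0
∂²f/∂v² = -24
∂²f/∂w² = -8*u
∇²f = -8*u - 24
At (-2, 1, 1): -8.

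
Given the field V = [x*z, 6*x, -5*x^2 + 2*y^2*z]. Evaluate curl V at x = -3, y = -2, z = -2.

(∇×V)₁ = ∂V₃/∂y − ∂V₂/∂z = 4*y*z
(∇×V)₂ = ∂V₁/∂z − ∂V₃/∂x = 11*x
(∇×V)₃ = ∂V₂/∂x − ∂V₁/∂y = 6
∇×V = (4*y*z, 11*x, 6)
At (-3, -2, -2): (16, -33, 6).

(16, -33, 6)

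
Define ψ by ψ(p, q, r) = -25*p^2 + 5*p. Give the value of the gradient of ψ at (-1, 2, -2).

∂ψ/∂p = -50*p + 5
∂ψ/∂q = 0
∂ψ/∂r = 0
∇ψ = (-50*p + 5, 0, 0)
At (-1, 2, -2): (55, 0, 0).

(55, 0, 0)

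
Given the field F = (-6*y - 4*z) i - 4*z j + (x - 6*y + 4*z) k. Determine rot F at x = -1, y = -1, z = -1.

(∇×F)₁ = ∂F₃/∂y − ∂F₂/∂z = -2
(∇×F)₂ = ∂F₁/∂z − ∂F₃/∂x = -5
(∇×F)₃ = ∂F₂/∂x − ∂F₁/∂y = 6
∇×F = (-2, -5, 6)
At (-1, -1, -1): (-2, -5, 6).

(-2, -5, 6)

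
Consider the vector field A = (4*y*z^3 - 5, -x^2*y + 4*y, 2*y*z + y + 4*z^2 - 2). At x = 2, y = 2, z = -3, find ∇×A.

(-5, 216, 100)

(∇×A)₁ = ∂A₃/∂y − ∂A₂/∂z = 2*z + 1
(∇×A)₂ = ∂A₁/∂z − ∂A₃/∂x = 12*y*z^2
(∇×A)₃ = ∂A₂/∂x − ∂A₁/∂y = -2*x*y - 4*z^3
∇×A = (2*z + 1, 12*y*z^2, -2*x*y - 4*z^3)
At (2, 2, -3): (-5, 216, 100).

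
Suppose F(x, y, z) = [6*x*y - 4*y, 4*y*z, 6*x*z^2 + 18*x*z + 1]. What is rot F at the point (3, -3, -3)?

(∇×F)₁ = ∂F₃/∂y − ∂F₂/∂z = -4*y
(∇×F)₂ = ∂F₁/∂z − ∂F₃/∂x = -6*z^2 - 18*z
(∇×F)₃ = ∂F₂/∂x − ∂F₁/∂y = -6*x + 4
∇×F = (-4*y, -6*z^2 - 18*z, -6*x + 4)
At (3, -3, -3): (12, 0, -14).

(12, 0, -14)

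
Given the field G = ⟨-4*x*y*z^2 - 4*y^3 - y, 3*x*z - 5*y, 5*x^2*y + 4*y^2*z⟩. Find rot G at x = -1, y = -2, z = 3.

(∇×G)₁ = ∂G₃/∂y − ∂G₂/∂z = 5*x^2 - 3*x + 8*y*z
(∇×G)₂ = ∂G₁/∂z − ∂G₃/∂x = -8*x*y*z - 10*x*y
(∇×G)₃ = ∂G₂/∂x − ∂G₁/∂y = 4*x*z^2 + 12*y^2 + 3*z + 1
∇×G = (5*x^2 - 3*x + 8*y*z, -8*x*y*z - 10*x*y, 4*x*z^2 + 12*y^2 + 3*z + 1)
At (-1, -2, 3): (-40, -68, 22).

(-40, -68, 22)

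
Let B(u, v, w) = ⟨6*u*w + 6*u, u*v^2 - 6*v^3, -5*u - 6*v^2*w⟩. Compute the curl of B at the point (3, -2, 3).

(∇×B)₁ = ∂B₃/∂v − ∂B₂/∂w = -12*v*w
(∇×B)₂ = ∂B₁/∂w − ∂B₃/∂u = 6*u + 5
(∇×B)₃ = ∂B₂/∂u − ∂B₁/∂v = v^2
∇×B = (-12*v*w, 6*u + 5, v^2)
At (3, -2, 3): (72, 23, 4).

(72, 23, 4)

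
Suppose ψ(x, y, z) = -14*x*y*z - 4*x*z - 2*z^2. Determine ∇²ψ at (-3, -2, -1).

-4

∂²ψ/∂x² = 0
∂²ψ/∂y² = 0
∂²ψ/∂z² = -4
∇²ψ = -4
At (-3, -2, -1): -4.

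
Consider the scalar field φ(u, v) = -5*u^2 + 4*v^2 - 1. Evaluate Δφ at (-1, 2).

-2

∂²φ/∂u² = -10
∂²φ/∂v² = 8
∇²φ = -2
At (-1, 2): -2.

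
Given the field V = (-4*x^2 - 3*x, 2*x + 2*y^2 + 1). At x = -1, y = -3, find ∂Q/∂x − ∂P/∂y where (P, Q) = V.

2

∂V₂/∂x = 2
∂V₁/∂y = 0
Scalar curl = 2
At (-1, -3): 2.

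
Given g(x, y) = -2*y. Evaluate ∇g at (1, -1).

∂g/∂x = 0
∂g/∂y = -2
∇g = (0, -2)
At (1, -1): (0, -2).

(0, -2)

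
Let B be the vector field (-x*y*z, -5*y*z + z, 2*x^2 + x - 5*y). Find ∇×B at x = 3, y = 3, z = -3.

(∇×B)₁ = ∂B₃/∂y − ∂B₂/∂z = 5*y - 6
(∇×B)₂ = ∂B₁/∂z − ∂B₃/∂x = -x*y - 4*x - 1
(∇×B)₃ = ∂B₂/∂x − ∂B₁/∂y = x*z
∇×B = (5*y - 6, -x*y - 4*x - 1, x*z)
At (3, 3, -3): (9, -22, -9).

(9, -22, -9)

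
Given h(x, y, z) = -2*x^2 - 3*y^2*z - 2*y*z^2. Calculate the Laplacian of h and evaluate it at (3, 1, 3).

-26

∂²h/∂x² = -4
∂²h/∂y² = -6*z
∂²h/∂z² = -4*y
∇²h = -4*y - 6*z - 4
At (3, 1, 3): -26.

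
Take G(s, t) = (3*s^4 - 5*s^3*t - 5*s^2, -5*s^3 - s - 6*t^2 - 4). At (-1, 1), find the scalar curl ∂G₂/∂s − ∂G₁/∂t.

∂G₂/∂s = -15*s^2 - 1
∂G₁/∂t = -5*s^3
Scalar curl = 5*s^3 - 15*s^2 - 1
At (-1, 1): -21.

-21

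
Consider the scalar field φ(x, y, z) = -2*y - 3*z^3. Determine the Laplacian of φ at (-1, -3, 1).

∂²φ/∂x² = 0
∂²φ/∂y² = 0
∂²φ/∂z² = -18*z
∇²φ = -18*z
At (-1, -3, 1): -18.

-18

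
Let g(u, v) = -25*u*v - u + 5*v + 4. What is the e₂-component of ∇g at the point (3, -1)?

-70

(∇g)_2 = ∂g/∂v = -25*u + 5
At (3, -1): -70.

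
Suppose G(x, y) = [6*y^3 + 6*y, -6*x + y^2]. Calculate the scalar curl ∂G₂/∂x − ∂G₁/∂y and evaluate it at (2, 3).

∂G₂/∂x = -6
∂G₁/∂y = 18*y^2 + 6
Scalar curl = -18*y^2 - 12
At (2, 3): -174.

-174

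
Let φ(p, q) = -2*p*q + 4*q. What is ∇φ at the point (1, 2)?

∂φ/∂p = -2*q
∂φ/∂q = -2*p + 4
∇φ = (-2*q, -2*p + 4)
At (1, 2): (-4, 2).

(-4, 2)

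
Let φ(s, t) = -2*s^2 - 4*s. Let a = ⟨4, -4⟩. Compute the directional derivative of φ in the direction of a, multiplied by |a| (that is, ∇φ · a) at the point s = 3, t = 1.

-64

∂φ/∂s = -4*s - 4
∂φ/∂t = 0
∇φ at (3, 1) = (-16, 0)
∇φ · a = (-16)(4) + (0)(-4) = -64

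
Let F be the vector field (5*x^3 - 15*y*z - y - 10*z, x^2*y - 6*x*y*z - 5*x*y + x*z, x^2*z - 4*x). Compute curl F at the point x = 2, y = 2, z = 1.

(∇×F)₁ = ∂F₃/∂y − ∂F₂/∂z = 6*x*y - x
(∇×F)₂ = ∂F₁/∂z − ∂F₃/∂x = -2*x*z - 15*y - 6
(∇×F)₃ = ∂F₂/∂x − ∂F₁/∂y = 2*x*y - 6*y*z - 5*y + 16*z + 1
∇×F = (6*x*y - x, -2*x*z - 15*y - 6, 2*x*y - 6*y*z - 5*y + 16*z + 1)
At (2, 2, 1): (22, -40, 3).

(22, -40, 3)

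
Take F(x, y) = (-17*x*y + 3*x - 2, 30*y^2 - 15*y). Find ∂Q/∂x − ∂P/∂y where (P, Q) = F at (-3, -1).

∂F₂/∂x = 0
∂F₁/∂y = -17*x
Scalar curl = 17*x
At (-3, -1): -51.

-51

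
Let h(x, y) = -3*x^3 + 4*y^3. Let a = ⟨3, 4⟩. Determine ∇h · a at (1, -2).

165

∂h/∂x = -9*x^2
∂h/∂y = 12*y^2
∇h at (1, -2) = (-9, 48)
∇h · a = (-9)(3) + (48)(4) = 165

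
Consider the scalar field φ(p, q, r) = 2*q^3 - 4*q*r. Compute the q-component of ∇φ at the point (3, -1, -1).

10

(∇φ)_2 = ∂φ/∂q = 6*q^2 - 4*r
At (3, -1, -1): 10.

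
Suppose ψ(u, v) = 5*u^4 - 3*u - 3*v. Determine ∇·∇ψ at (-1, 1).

60

∂²ψ/∂u² = 60*u^2
∂²ψ/∂v² = 0
∇²ψ = 60*u^2
At (-1, 1): 60.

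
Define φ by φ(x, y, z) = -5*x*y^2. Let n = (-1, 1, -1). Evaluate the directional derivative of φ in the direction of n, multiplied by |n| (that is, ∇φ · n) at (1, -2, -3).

40

∂φ/∂x = -5*y^2
∂φ/∂y = -10*x*y
∂φ/∂z = 0
∇φ at (1, -2, -3) = (-20, 20, 0)
∇φ · n = (-20)(-1) + (20)(1) + (0)(-1) = 40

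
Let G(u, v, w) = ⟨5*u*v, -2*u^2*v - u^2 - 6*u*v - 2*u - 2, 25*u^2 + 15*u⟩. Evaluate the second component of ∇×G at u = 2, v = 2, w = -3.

(∇×G)_2 = ∂G₁/∂w − ∂G₃/∂u
= 0 − (50*u + 15)
= -50*u - 15
At (2, 2, -3): -115.

-115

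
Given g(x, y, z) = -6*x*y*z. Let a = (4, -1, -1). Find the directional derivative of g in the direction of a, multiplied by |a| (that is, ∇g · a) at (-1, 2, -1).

42

∂g/∂x = -6*y*z
∂g/∂y = -6*x*z
∂g/∂z = -6*x*y
∇g at (-1, 2, -1) = (12, -6, 12)
∇g · a = (12)(4) + (-6)(-1) + (12)(-1) = 42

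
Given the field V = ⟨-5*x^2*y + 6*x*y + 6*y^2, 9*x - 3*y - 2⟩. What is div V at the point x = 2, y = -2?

∂V₁/∂x = -10*x*y + 6*y
∂V₂/∂y = -3
∇·V = -10*x*y + 6*y - 3
At (2, -2): 25.

25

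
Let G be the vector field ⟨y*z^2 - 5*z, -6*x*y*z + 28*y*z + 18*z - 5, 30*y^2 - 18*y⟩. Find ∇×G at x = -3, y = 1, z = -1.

(∇×G)₁ = ∂G₃/∂y − ∂G₂/∂z = 6*x*y + 32*y - 36
(∇×G)₂ = ∂G₁/∂z − ∂G₃/∂x = 2*y*z - 5
(∇×G)₃ = ∂G₂/∂x − ∂G₁/∂y = -6*y*z - z^2
∇×G = (6*x*y + 32*y - 36, 2*y*z - 5, -6*y*z - z^2)
At (-3, 1, -1): (-22, -7, 5).

(-22, -7, 5)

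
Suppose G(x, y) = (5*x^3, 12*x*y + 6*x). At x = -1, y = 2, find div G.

3

∂G₁/∂x = 15*x^2
∂G₂/∂y = 12*x
∇·G = 15*x^2 + 12*x
At (-1, 2): 3.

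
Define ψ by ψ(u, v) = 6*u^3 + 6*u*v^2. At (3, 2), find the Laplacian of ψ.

∂²ψ/∂u² = 36*u
∂²ψ/∂v² = 12*u
∇²ψ = 48*u
At (3, 2): 144.

144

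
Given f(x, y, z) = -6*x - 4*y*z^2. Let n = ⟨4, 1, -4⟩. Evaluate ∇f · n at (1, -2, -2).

∂f/∂x = -6
∂f/∂y = -4*z^2
∂f/∂z = -8*y*z
∇f at (1, -2, -2) = (-6, -16, -32)
∇f · n = (-6)(4) + (-16)(1) + (-32)(-4) = 88

88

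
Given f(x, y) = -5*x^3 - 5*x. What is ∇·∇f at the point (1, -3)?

-30

∂²f/∂x² = -30*x
∂²f/∂y² = 0
∇²f = -30*x
At (1, -3): -30.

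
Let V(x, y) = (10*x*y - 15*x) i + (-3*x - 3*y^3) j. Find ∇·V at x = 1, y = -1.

-34

∂V₁/∂x = 10*y - 15
∂V₂/∂y = -9*y^2
∇·V = -9*y^2 + 10*y - 15
At (1, -1): -34.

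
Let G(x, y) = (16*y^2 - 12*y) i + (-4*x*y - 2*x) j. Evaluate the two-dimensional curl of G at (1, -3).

∂G₂/∂x = -4*y - 2
∂G₁/∂y = 32*y - 12
Scalar curl = -36*y + 10
At (1, -3): 118.

118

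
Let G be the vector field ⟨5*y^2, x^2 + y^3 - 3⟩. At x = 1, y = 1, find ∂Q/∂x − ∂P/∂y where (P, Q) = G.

-8

∂G₂/∂x = 2*x
∂G₁/∂y = 10*y
Scalar curl = 2*x - 10*y
At (1, 1): -8.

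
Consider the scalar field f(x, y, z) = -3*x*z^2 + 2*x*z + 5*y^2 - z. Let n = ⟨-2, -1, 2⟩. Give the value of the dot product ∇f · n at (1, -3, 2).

∂f/∂x = -3*z^2 + 2*z
∂f/∂y = 10*y
∂f/∂z = -6*x*z + 2*x - 1
∇f at (1, -3, 2) = (-8, -30, -11)
∇f · n = (-8)(-2) + (-30)(-1) + (-11)(2) = 24

24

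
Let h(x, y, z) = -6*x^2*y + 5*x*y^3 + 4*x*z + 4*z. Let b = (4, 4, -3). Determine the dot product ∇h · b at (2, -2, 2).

∂h/∂x = -12*x*y + 5*y^3 + 4*z
∂h/∂y = -6*x^2 + 15*x*y^2
∂h/∂z = 4*x + 4
∇h at (2, -2, 2) = (16, 96, 12)
∇h · b = (16)(4) + (96)(4) + (12)(-3) = 412

412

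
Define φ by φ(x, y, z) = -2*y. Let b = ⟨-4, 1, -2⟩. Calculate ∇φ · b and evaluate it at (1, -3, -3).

-2

∂φ/∂x = 0
∂φ/∂y = -2
∂φ/∂z = 0
∇φ at (1, -3, -3) = (0, -2, 0)
∇φ · b = (0)(-4) + (-2)(1) + (0)(-2) = -2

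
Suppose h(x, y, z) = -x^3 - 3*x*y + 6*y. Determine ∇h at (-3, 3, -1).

(-36, 15, 0)

∂h/∂x = -3*x^2 - 3*y
∂h/∂y = -3*x + 6
∂h/∂z = 0
∇h = (-3*x^2 - 3*y, -3*x + 6, 0)
At (-3, 3, -1): (-36, 15, 0).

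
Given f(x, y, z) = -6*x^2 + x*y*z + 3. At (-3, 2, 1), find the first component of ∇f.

(∇f)_1 = ∂f/∂x = -12*x + y*z
At (-3, 2, 1): 38.

38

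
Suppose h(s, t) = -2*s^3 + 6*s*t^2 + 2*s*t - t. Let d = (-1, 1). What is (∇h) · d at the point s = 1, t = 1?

∂h/∂s = -6*s^2 + 6*t^2 + 2*t
∂h/∂t = 12*s*t + 2*s - 1
∇h at (1, 1) = (2, 13)
∇h · d = (2)(-1) + (13)(1) = 11

11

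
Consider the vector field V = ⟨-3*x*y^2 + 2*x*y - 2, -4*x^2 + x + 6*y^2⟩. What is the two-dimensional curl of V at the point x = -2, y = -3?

57

∂V₂/∂x = -8*x + 1
∂V₁/∂y = -6*x*y + 2*x
Scalar curl = 6*x*y - 10*x + 1
At (-2, -3): 57.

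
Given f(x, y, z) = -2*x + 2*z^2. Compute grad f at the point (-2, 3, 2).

∂f/∂x = -2
∂f/∂y = 0
∂f/∂z = 4*z
∇f = (-2, 0, 4*z)
At (-2, 3, 2): (-2, 0, 8).

(-2, 0, 8)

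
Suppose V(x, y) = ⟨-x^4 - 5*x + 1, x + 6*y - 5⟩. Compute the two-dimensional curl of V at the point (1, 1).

1

∂V₂/∂x = 1
∂V₁/∂y = 0
Scalar curl = 1
At (1, 1): 1.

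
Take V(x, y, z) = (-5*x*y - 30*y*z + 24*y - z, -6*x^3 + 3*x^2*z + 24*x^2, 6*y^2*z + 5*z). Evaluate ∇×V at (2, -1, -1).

(∇×V)₁ = ∂V₃/∂y − ∂V₂/∂z = -3*x^2 + 12*y*z
(∇×V)₂ = ∂V₁/∂z − ∂V₃/∂x = -30*y - 1
(∇×V)₃ = ∂V₂/∂x − ∂V₁/∂y = -18*x^2 + 6*x*z + 53*x + 30*z - 24
∇×V = (-3*x^2 + 12*y*z, -30*y - 1, -18*x^2 + 6*x*z + 53*x + 30*z - 24)
At (2, -1, -1): (0, 29, -32).

(0, 29, -32)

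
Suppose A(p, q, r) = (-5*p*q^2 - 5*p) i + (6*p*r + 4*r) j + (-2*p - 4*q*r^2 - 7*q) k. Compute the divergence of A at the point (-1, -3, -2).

∂A₁/∂p = -5*q^2 - 5
∂A₂/∂q = 0
∂A₃/∂r = -8*q*r
∇·A = -5*q^2 - 8*q*r - 5
At (-1, -3, -2): -98.

-98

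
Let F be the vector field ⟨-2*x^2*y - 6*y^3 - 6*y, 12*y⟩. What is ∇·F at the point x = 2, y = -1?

20

∂F₁/∂x = -4*x*y
∂F₂/∂y = 12
∇·F = -4*x*y + 12
At (2, -1): 20.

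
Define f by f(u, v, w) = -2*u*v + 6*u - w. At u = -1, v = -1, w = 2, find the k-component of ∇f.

-1

(∇f)_3 = ∂f/∂w = -1
At (-1, -1, 2): -1.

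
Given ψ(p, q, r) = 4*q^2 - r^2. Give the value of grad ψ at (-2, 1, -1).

∂ψ/∂p = 0
∂ψ/∂q = 8*q
∂ψ/∂r = -2*r
∇ψ = (0, 8*q, -2*r)
At (-2, 1, -1): (0, 8, 2).

(0, 8, 2)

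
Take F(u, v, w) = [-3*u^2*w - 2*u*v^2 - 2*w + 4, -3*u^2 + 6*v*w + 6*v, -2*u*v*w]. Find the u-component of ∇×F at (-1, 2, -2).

-16

(∇×F)_1 = ∂F₃/∂v − ∂F₂/∂w
= -2*u*w − (6*v)
= -2*u*w - 6*v
At (-1, 2, -2): -16.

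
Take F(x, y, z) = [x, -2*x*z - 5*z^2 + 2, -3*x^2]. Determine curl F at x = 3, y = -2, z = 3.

(∇×F)₁ = ∂F₃/∂y − ∂F₂/∂z = 2*x + 10*z
(∇×F)₂ = ∂F₁/∂z − ∂F₃/∂x = 6*x
(∇×F)₃ = ∂F₂/∂x − ∂F₁/∂y = -2*z
∇×F = (2*x + 10*z, 6*x, -2*z)
At (3, -2, 3): (36, 18, -6).

(36, 18, -6)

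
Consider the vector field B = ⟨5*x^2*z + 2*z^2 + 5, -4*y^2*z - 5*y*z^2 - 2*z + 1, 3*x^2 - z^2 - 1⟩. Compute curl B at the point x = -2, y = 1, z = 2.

(26, 40, 0)

(∇×B)₁ = ∂B₃/∂y − ∂B₂/∂z = 4*y^2 + 10*y*z + 2
(∇×B)₂ = ∂B₁/∂z − ∂B₃/∂x = 5*x^2 - 6*x + 4*z
(∇×B)₃ = ∂B₂/∂x − ∂B₁/∂y = 0
∇×B = (4*y^2 + 10*y*z + 2, 5*x^2 - 6*x + 4*z, 0)
At (-2, 1, 2): (26, 40, 0).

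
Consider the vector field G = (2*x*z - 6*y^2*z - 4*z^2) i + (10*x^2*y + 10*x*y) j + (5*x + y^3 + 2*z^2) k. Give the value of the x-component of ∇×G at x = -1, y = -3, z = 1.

27

(∇×G)_1 = ∂G₃/∂y − ∂G₂/∂z
= 3*y^2 − (0)
= 3*y^2
At (-1, -3, 1): 27.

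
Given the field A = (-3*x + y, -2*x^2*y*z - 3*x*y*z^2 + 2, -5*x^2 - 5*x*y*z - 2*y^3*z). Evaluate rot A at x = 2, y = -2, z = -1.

(42, 30, -11)

(∇×A)₁ = ∂A₃/∂y − ∂A₂/∂z = 2*x^2*y + 6*x*y*z - 5*x*z - 6*y^2*z
(∇×A)₂ = ∂A₁/∂z − ∂A₃/∂x = 10*x + 5*y*z
(∇×A)₃ = ∂A₂/∂x − ∂A₁/∂y = -4*x*y*z - 3*y*z^2 - 1
∇×A = (2*x^2*y + 6*x*y*z - 5*x*z - 6*y^2*z, 10*x + 5*y*z, -4*x*y*z - 3*y*z^2 - 1)
At (2, -2, -1): (42, 30, -11).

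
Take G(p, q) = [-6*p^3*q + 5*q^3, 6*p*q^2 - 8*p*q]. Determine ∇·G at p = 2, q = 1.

-64

∂G₁/∂p = -18*p^2*q
∂G₂/∂q = 12*p*q - 8*p
∇·G = -18*p^2*q + 12*p*q - 8*p
At (2, 1): -64.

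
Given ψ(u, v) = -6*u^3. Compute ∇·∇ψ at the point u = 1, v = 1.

∂²ψ/∂u² = -36*u
∂²ψ/∂v² = 0
∇²ψ = -36*u
At (1, 1): -36.

-36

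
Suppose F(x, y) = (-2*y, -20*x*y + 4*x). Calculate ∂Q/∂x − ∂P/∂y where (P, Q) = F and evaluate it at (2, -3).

66

∂F₂/∂x = -20*y + 4
∂F₁/∂y = -2
Scalar curl = -20*y + 6
At (2, -3): 66.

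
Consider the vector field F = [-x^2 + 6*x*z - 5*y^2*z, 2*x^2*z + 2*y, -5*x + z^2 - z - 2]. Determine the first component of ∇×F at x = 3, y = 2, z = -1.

-18

(∇×F)_1 = ∂F₃/∂y − ∂F₂/∂z
= 0 − (2*x^2)
= -2*x^2
At (3, 2, -1): -18.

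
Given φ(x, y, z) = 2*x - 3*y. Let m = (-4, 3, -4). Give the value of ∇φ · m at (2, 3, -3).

∂φ/∂x = 2
∂φ/∂y = -3
∂φ/∂z = 0
∇φ at (2, 3, -3) = (2, -3, 0)
∇φ · m = (2)(-4) + (-3)(3) + (0)(-4) = -17

-17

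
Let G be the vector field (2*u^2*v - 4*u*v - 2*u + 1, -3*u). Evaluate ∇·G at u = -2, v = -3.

∂G₁/∂u = 4*u*v - 4*v - 2
∂G₂/∂v = 0
∇·G = 4*u*v - 4*v - 2
At (-2, -3): 34.

34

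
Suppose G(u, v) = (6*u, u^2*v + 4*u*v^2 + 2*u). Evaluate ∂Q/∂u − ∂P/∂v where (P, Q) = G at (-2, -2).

26

∂G₂/∂u = 2*u*v + 4*v^2 + 2
∂G₁/∂v = 0
Scalar curl = 2*u*v + 4*v^2 + 2
At (-2, -2): 26.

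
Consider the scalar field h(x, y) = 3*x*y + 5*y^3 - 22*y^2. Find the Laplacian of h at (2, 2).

∂²h/∂x² = 0
∂²h/∂y² = 2*(15*y - 22)
∇²h = 30*y - 44
At (2, 2): 16.

16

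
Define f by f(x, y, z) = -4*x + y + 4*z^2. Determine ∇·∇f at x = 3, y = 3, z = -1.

∂²f/∂x² = 0
∂²f/∂y² = 0
∂²f/∂z² = 8
∇²f = 8
At (3, 3, -1): 8.

8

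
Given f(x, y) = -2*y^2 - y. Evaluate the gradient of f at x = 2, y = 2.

∂f/∂x = 0
∂f/∂y = -4*y - 1
∇f = (0, -4*y - 1)
At (2, 2): (0, -9).

(0, -9)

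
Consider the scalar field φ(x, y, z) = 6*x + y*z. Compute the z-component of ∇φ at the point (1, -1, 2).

-1

(∇φ)_3 = ∂φ/∂z = y
At (1, -1, 2): -1.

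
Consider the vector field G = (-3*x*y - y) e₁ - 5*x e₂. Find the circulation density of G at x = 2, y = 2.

2

∂G₂/∂x = -5
∂G₁/∂y = -3*x - 1
Scalar curl = 3*x - 4
At (2, 2): 2.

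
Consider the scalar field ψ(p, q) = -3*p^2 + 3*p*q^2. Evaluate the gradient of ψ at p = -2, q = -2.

(24, 24)

∂ψ/∂p = -6*p + 3*q^2
∂ψ/∂q = 6*p*q
∇ψ = (-6*p + 3*q^2, 6*p*q)
At (-2, -2): (24, 24).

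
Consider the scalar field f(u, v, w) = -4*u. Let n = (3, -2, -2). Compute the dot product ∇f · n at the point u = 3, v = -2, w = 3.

∂f/∂u = -4
∂f/∂v = 0
∂f/∂w = 0
∇f at (3, -2, 3) = (-4, 0, 0)
∇f · n = (-4)(3) + (0)(-2) + (0)(-2) = -12

-12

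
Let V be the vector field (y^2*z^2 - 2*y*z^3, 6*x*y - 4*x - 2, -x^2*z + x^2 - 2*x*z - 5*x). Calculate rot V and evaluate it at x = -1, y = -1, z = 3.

(∇×V)₁ = ∂V₃/∂y − ∂V₂/∂z = 0
(∇×V)₂ = ∂V₁/∂z − ∂V₃/∂x = 2*x*z - 2*x + 2*y^2*z - 6*y*z^2 + 2*z + 5
(∇×V)₃ = ∂V₂/∂x − ∂V₁/∂y = -2*y*z^2 + 6*y + 2*z^3 - 4
∇×V = (0, 2*x*z - 2*x + 2*y^2*z - 6*y*z^2 + 2*z + 5, -2*y*z^2 + 6*y + 2*z^3 - 4)
At (-1, -1, 3): (0, 67, 62).

(0, 67, 62)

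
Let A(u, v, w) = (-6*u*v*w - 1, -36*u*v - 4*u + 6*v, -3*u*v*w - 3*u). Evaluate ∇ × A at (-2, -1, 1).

(6, -12, 20)

(∇×A)₁ = ∂A₃/∂v − ∂A₂/∂w = -3*u*w
(∇×A)₂ = ∂A₁/∂w − ∂A₃/∂u = -6*u*v + 3*v*w + 3
(∇×A)₃ = ∂A₂/∂u − ∂A₁/∂v = 6*u*w - 36*v - 4
∇×A = (-3*u*w, -6*u*v + 3*v*w + 3, 6*u*w - 36*v - 4)
At (-2, -1, 1): (6, -12, 20).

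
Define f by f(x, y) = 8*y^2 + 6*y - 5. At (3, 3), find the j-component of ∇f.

(∇f)_2 = ∂f/∂y = 16*y + 6
At (3, 3): 54.

54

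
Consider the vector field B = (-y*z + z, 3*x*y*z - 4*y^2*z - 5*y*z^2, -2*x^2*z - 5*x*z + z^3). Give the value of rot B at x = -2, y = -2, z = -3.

(∇×B)₁ = ∂B₃/∂y − ∂B₂/∂z = -3*x*y + 4*y^2 + 10*y*z
(∇×B)₂ = ∂B₁/∂z − ∂B₃/∂x = 4*x*z - y + 5*z + 1
(∇×B)₃ = ∂B₂/∂x − ∂B₁/∂y = 3*y*z + z
∇×B = (-3*x*y + 4*y^2 + 10*y*z, 4*x*z - y + 5*z + 1, 3*y*z + z)
At (-2, -2, -3): (64, 12, 15).

(64, 12, 15)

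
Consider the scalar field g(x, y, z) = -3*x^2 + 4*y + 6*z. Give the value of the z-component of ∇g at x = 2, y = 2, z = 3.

(∇g)_3 = ∂g/∂z = 6
At (2, 2, 3): 6.

6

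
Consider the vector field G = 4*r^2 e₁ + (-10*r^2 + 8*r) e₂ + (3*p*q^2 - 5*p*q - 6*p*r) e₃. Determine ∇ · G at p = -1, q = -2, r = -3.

6

∂G₁/∂p = 0
∂G₂/∂q = 0
∂G₃/∂r = -6*p
∇·G = -6*p
At (-1, -2, -3): 6.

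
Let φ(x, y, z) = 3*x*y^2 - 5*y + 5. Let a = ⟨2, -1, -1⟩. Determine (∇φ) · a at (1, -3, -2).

∂φ/∂x = 3*y^2
∂φ/∂y = 6*x*y - 5
∂φ/∂z = 0
∇φ at (1, -3, -2) = (27, -23, 0)
∇φ · a = (27)(2) + (-23)(-1) + (0)(-1) = 77

77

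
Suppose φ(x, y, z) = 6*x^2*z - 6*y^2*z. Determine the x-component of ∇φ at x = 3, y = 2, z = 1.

(∇φ)_1 = ∂φ/∂x = 12*x*z
At (3, 2, 1): 36.

36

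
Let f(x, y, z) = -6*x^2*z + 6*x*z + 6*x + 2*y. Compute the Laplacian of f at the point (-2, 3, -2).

24

∂²f/∂x² = -12*z
∂²f/∂y² = 0
∂²f/∂z² = 0
∇²f = -12*z
At (-2, 3, -2): 24.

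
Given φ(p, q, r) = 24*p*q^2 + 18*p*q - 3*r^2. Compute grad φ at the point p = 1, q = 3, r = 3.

∂φ/∂p = 24*q^2 + 18*q
∂φ/∂q = 48*p*q + 18*p
∂φ/∂r = -6*r
∇φ = (24*q^2 + 18*q, 48*p*q + 18*p, -6*r)
At (1, 3, 3): (270, 162, -18).

(270, 162, -18)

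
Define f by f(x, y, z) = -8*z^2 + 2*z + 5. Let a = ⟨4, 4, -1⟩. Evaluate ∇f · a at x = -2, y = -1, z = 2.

30

∂f/∂x = 0
∂f/∂y = 0
∂f/∂z = -16*z + 2
∇f at (-2, -1, 2) = (0, 0, -30)
∇f · a = (0)(4) + (0)(4) + (-30)(-1) = 30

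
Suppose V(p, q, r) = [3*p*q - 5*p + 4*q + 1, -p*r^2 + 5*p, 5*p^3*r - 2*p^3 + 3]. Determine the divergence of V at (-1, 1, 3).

-7

∂V₁/∂p = 3*q - 5
∂V₂/∂q = 0
∂V₃/∂r = 5*p^3
∇·V = 5*p^3 + 3*q - 5
At (-1, 1, 3): -7.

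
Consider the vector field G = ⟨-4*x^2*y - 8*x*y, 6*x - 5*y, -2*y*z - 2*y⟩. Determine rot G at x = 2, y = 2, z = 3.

(∇×G)₁ = ∂G₃/∂y − ∂G₂/∂z = -2*z - 2
(∇×G)₂ = ∂G₁/∂z − ∂G₃/∂x = 0
(∇×G)₃ = ∂G₂/∂x − ∂G₁/∂y = 4*x^2 + 8*x + 6
∇×G = (-2*z - 2, 0, 4*x^2 + 8*x + 6)
At (2, 2, 3): (-8, 0, 38).

(-8, 0, 38)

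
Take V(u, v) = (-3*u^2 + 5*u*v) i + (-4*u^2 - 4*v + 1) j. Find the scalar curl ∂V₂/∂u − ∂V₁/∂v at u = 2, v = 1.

-26

∂V₂/∂u = -8*u
∂V₁/∂v = 5*u
Scalar curl = -13*u
At (2, 1): -26.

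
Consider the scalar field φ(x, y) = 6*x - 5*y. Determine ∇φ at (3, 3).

∂φ/∂x = 6
∂φ/∂y = -5
∇φ = (6, -5)
At (3, 3): (6, -5).

(6, -5)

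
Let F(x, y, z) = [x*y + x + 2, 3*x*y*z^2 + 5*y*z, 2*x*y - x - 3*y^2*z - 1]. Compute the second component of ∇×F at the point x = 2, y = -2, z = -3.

(∇×F)_2 = ∂F₁/∂z − ∂F₃/∂x
= 0 − (2*y - 1)
= -2*y + 1
At (2, -2, -3): 5.

5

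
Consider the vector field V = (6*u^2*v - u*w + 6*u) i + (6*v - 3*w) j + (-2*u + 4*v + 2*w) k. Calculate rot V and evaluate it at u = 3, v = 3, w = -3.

(7, -1, -54)

(∇×V)₁ = ∂V₃/∂v − ∂V₂/∂w = 7
(∇×V)₂ = ∂V₁/∂w − ∂V₃/∂u = -u + 2
(∇×V)₃ = ∂V₂/∂u − ∂V₁/∂v = -6*u^2
∇×V = (7, -u + 2, -6*u^2)
At (3, 3, -3): (7, -1, -54).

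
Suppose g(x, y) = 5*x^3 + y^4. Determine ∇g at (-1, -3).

∂g/∂x = 15*x^2
∂g/∂y = 4*y^3
∇g = (15*x^2, 4*y^3)
At (-1, -3): (15, -108).

(15, -108)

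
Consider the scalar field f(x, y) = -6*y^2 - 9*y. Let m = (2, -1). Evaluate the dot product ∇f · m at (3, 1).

∂f/∂x = 0
∂f/∂y = -12*y - 9
∇f at (3, 1) = (0, -21)
∇f · m = (0)(2) + (-21)(-1) = 21

21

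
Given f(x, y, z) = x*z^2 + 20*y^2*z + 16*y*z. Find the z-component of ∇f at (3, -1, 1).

10

(∇f)_3 = ∂f/∂z = 2*x*z + 20*y^2 + 16*y
At (3, -1, 1): 10.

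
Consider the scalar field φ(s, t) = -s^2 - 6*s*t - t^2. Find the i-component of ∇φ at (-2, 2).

-8

(∇φ)_1 = ∂φ/∂s = -2*s - 6*t
At (-2, 2): -8.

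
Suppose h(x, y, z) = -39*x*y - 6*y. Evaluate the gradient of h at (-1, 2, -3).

(-78, 33, 0)

∂h/∂x = -39*y
∂h/∂y = -39*x - 6
∂h/∂z = 0
∇h = (-39*y, -39*x - 6, 0)
At (-1, 2, -3): (-78, 33, 0).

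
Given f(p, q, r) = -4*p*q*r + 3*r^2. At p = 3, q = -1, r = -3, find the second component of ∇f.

36

(∇f)_2 = ∂f/∂q = -4*p*r
At (3, -1, -3): 36.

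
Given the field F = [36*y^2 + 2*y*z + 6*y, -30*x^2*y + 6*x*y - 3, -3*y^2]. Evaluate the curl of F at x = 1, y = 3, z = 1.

(-18, 6, -386)

(∇×F)₁ = ∂F₃/∂y − ∂F₂/∂z = -6*y
(∇×F)₂ = ∂F₁/∂z − ∂F₃/∂x = 2*y
(∇×F)₃ = ∂F₂/∂x − ∂F₁/∂y = -60*x*y - 66*y - 2*z - 6
∇×F = (-6*y, 2*y, -60*x*y - 66*y - 2*z - 6)
At (1, 3, 1): (-18, 6, -386).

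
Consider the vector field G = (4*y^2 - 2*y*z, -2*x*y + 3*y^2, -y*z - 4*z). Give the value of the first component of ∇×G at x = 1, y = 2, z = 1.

(∇×G)_1 = ∂G₃/∂y − ∂G₂/∂z
= -z − (0)
= -z
At (1, 2, 1): -1.

-1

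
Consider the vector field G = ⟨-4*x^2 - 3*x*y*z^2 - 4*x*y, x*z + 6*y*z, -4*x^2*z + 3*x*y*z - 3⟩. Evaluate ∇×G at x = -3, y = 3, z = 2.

(∇×G)₁ = ∂G₃/∂y − ∂G₂/∂z = 3*x*z - x - 6*y
(∇×G)₂ = ∂G₁/∂z − ∂G₃/∂x = -6*x*y*z + 8*x*z - 3*y*z
(∇×G)₃ = ∂G₂/∂x − ∂G₁/∂y = 3*x*z^2 + 4*x + z
∇×G = (3*x*z - x - 6*y, -6*x*y*z + 8*x*z - 3*y*z, 3*x*z^2 + 4*x + z)
At (-3, 3, 2): (-33, 42, -46).

(-33, 42, -46)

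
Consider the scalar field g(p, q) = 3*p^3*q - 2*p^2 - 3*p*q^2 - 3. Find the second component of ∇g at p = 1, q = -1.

9

(∇g)_2 = ∂g/∂q = 3*p^3 - 6*p*q
At (1, -1): 9.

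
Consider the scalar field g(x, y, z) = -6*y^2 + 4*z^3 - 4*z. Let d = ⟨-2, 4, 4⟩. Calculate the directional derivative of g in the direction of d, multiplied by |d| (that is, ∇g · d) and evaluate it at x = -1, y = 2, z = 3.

320

∂g/∂x = 0
∂g/∂y = -12*y
∂g/∂z = 12*z^2 - 4
∇g at (-1, 2, 3) = (0, -24, 104)
∇g · d = (0)(-2) + (-24)(4) + (104)(4) = 320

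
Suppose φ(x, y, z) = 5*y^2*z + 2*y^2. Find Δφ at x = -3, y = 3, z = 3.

∂²φ/∂x² = 0
∂²φ/∂y² = 2*(5*z + 2)
∂²φ/∂z² = 0
∇²φ = 10*z + 4
At (-3, 3, 3): 34.

34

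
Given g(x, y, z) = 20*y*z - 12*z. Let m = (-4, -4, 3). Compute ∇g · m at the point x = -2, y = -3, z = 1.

∂g/∂x = 0
∂g/∂y = 20*z
∂g/∂z = 20*y - 12
∇g at (-2, -3, 1) = (0, 20, -72)
∇g · m = (0)(-4) + (20)(-4) + (-72)(3) = -296

-296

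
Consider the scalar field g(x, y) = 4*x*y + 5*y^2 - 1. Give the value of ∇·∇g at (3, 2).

10

∂²g/∂x² = 0
∂²g/∂y² = 10
∇²g = 10
At (3, 2): 10.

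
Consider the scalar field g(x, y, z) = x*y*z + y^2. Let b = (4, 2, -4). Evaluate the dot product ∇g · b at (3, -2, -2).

20

∂g/∂x = y*z
∂g/∂y = x*z + 2*y
∂g/∂z = x*y
∇g at (3, -2, -2) = (4, -10, -6)
∇g · b = (4)(4) + (-10)(2) + (-6)(-4) = 20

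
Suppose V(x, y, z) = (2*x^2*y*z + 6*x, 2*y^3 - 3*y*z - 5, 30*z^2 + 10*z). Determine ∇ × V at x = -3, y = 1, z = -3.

(∇×V)₁ = ∂V₃/∂y − ∂V₂/∂z = 3*y
(∇×V)₂ = ∂V₁/∂z − ∂V₃/∂x = 2*x^2*y
(∇×V)₃ = ∂V₂/∂x − ∂V₁/∂y = -2*x^2*z
∇×V = (3*y, 2*x^2*y, -2*x^2*z)
At (-3, 1, -3): (3, 18, 54).

(3, 18, 54)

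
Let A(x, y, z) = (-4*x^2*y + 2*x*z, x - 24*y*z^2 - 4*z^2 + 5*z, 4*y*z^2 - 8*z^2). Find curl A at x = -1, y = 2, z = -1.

(∇×A)₁ = ∂A₃/∂y − ∂A₂/∂z = 48*y*z + 4*z^2 + 8*z - 5
(∇×A)₂ = ∂A₁/∂z − ∂A₃/∂x = 2*x
(∇×A)₃ = ∂A₂/∂x − ∂A₁/∂y = 4*x^2 + 1
∇×A = (48*y*z + 4*z^2 + 8*z - 5, 2*x, 4*x^2 + 1)
At (-1, 2, -1): (-105, -2, 5).

(-105, -2, 5)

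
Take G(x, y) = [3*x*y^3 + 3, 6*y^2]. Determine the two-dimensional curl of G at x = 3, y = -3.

∂G₂/∂x = 0
∂G₁/∂y = 9*x*y^2
Scalar curl = -9*x*y^2
At (3, -3): -243.

-243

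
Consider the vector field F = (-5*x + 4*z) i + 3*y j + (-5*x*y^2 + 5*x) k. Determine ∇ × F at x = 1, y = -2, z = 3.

(∇×F)₁ = ∂F₃/∂y − ∂F₂/∂z = -10*x*y
(∇×F)₂ = ∂F₁/∂z − ∂F₃/∂x = 5*y^2 - 1
(∇×F)₃ = ∂F₂/∂x − ∂F₁/∂y = 0
∇×F = (-10*x*y, 5*y^2 - 1, 0)
At (1, -2, 3): (20, 19, 0).

(20, 19, 0)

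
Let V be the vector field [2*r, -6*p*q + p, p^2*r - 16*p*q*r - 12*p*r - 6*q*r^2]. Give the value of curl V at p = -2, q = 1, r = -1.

(∇×V)₁ = ∂V₃/∂q − ∂V₂/∂r = -16*p*r - 6*r^2
(∇×V)₂ = ∂V₁/∂r − ∂V₃/∂p = -2*p*r + 16*q*r + 12*r + 2
(∇×V)₃ = ∂V₂/∂p − ∂V₁/∂q = -6*q + 1
∇×V = (-16*p*r - 6*r^2, -2*p*r + 16*q*r + 12*r + 2, -6*q + 1)
At (-2, 1, -1): (-38, -30, -5).

(-38, -30, -5)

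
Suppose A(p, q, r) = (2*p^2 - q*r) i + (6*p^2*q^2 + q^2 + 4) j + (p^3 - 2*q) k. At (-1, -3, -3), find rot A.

(-2, 0, -111)

(∇×A)₁ = ∂A₃/∂q − ∂A₂/∂r = -2
(∇×A)₂ = ∂A₁/∂r − ∂A₃/∂p = -3*p^2 - q
(∇×A)₃ = ∂A₂/∂p − ∂A₁/∂q = 12*p*q^2 + r
∇×A = (-2, -3*p^2 - q, 12*p*q^2 + r)
At (-1, -3, -3): (-2, 0, -111).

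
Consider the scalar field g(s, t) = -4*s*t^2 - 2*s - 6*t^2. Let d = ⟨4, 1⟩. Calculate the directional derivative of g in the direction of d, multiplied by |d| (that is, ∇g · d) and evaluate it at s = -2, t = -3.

∂g/∂s = -4*t^2 - 2
∂g/∂t = -8*s*t - 12*t
∇g at (-2, -3) = (-38, -12)
∇g · d = (-38)(4) + (-12)(1) = -164

-164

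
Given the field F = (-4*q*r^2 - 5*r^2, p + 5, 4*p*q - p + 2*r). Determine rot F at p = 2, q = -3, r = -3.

(8, -29, 37)

(∇×F)₁ = ∂F₃/∂q − ∂F₂/∂r = 4*p
(∇×F)₂ = ∂F₁/∂r − ∂F₃/∂p = -8*q*r - 4*q - 10*r + 1
(∇×F)₃ = ∂F₂/∂p − ∂F₁/∂q = 4*r^2 + 1
∇×F = (4*p, -8*q*r - 4*q - 10*r + 1, 4*r^2 + 1)
At (2, -3, -3): (8, -29, 37).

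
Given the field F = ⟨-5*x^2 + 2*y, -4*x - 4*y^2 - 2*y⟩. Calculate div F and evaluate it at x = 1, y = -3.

∂F₁/∂x = -10*x
∂F₂/∂y = -8*y - 2
∇·F = -10*x - 8*y - 2
At (1, -3): 12.

12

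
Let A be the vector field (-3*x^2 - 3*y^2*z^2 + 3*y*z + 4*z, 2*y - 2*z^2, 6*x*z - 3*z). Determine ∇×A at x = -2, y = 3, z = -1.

(-4, 73, 21)

(∇×A)₁ = ∂A₃/∂y − ∂A₂/∂z = 4*z
(∇×A)₂ = ∂A₁/∂z − ∂A₃/∂x = -6*y^2*z + 3*y - 6*z + 4
(∇×A)₃ = ∂A₂/∂x − ∂A₁/∂y = 6*y*z^2 - 3*z
∇×A = (4*z, -6*y^2*z + 3*y - 6*z + 4, 6*y*z^2 - 3*z)
At (-2, 3, -1): (-4, 73, 21).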